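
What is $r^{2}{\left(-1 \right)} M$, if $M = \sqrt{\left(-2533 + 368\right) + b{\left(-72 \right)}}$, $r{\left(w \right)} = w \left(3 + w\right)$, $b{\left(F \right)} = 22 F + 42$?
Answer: $4 i \sqrt{3707} \approx 243.54 i$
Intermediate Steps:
$b{\left(F \right)} = 42 + 22 F$
$M = i \sqrt{3707}$ ($M = \sqrt{\left(-2533 + 368\right) + \left(42 + 22 \left(-72\right)\right)} = \sqrt{-2165 + \left(42 - 1584\right)} = \sqrt{-2165 - 1542} = \sqrt{-3707} = i \sqrt{3707} \approx 60.885 i$)
$r^{2}{\left(-1 \right)} M = \left(- (3 - 1)\right)^{2} i \sqrt{3707} = \left(\left(-1\right) 2\right)^{2} i \sqrt{3707} = \left(-2\right)^{2} i \sqrt{3707} = 4 i \sqrt{3707}$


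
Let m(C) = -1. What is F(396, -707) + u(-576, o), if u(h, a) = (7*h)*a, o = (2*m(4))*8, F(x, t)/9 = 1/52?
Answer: 3354633/52 ≈ 64512.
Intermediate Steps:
F(x, t) = 9/52
o = -16 (o = (2*(-1))*8 = -2*8 = -16)
u(h, a) = 7*a*h
F(396, -707) + u(-576, o) = 9/52 + 7*(-16)*(-576) = 9/52 + 64512 = 3354633/52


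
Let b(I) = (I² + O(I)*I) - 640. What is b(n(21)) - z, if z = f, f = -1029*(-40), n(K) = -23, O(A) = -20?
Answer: -40811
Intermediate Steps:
f = 41160
z = 41160
b(I) = -640 + I² - 20*I (b(I) = (I² - 20*I) - 640 = -640 + I² - 20*I)
b(n(21)) - z = (-640 + (-23)² - 20*(-23)) - 1*41160 = (-640 + 529 + 460) - 41160 = 349 - 41160 = -40811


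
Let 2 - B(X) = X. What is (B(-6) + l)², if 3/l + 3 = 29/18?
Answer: 21316/625 ≈ 34.106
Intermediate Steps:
l = -54/25 (l = 3/(-3 + 29/18) = 3/(-25/18) = 3*(-18/25) = -54/25 ≈ -2.1600)
B(X) = 2 - X
(B(-6) + l)² = ((2 - 1*(-6)) - 54/25)² = ((2 + 6) - 54/25)² = (8 - 54/25)² = (146/25)² = 21316/625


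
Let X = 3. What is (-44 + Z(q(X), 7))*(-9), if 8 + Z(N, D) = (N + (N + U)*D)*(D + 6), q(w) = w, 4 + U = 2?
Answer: -702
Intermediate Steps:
U = -2 (U = -4 + 2 = -2)
Z(N, D) = -8 + (6 + D)*(N + D*(-2 + N)) (Z(N, D) = -8 + (N + (N - 2)*D)*(D + 6) = -8 + (N + (-2 + N)*D)*(6 + D) = -8 + (N + D*(-2 + N))*(6 + D) = -8 + (6 + D)*(N + D*(-2 + N)))
(-44 + Z(q(X), 7))*(-9) = (-44 + (-8 - 12*7 - 2*7**2 + 6*3 + 3*7**2 + 7*7*3))*(-9) = (-44 + (-8 - 84 - 2*49 + 18 + 3*49 + 147))*(-9) = (-44 + (-8 - 84 - 98 + 18 + 147 + 147))*(-9) = (-44 + 122)*(-9) = 78*(-9) = -702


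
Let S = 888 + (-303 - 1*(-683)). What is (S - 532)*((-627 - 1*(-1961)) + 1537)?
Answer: 2113056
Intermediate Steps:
S = 1268 (S = 888 + (-303 + 683) = 888 + 380 = 1268)
(S - 532)*((-627 - 1*(-1961)) + 1537) = (1268 - 532)*((-627 - 1*(-1961)) + 1537) = 736*((-627 + 1961) + 1537) = 736*(1334 + 1537) = 736*2871 = 2113056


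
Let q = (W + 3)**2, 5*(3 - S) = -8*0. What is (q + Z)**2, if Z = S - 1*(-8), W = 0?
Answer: 400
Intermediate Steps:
S = 3 (S = 3 - (-8)*0/5 = 3 - 1/5*0 = 3 + 0 = 3)
q = 9 (q = (0 + 3)**2 = 3**2 = 9)
Z = 11 (Z = 3 - 1*(-8) = 3 + 8 = 11)
(q + Z)**2 = (9 + 11)**2 = 20**2 = 400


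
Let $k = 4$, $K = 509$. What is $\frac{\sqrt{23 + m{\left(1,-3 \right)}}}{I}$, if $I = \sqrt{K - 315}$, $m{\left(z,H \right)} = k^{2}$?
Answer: $\frac{\sqrt{7566}}{194} \approx 0.44836$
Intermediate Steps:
$m{\left(z,H \right)} = 16$ ($m{\left(z,H \right)} = 4^{2} = 16$)
$I = \sqrt{194}$ ($I = \sqrt{509 - 315} = \sqrt{194} \approx 13.928$)
$\frac{\sqrt{23 + m{\left(1,-3 \right)}}}{I} = \frac{\sqrt{23 + 16}}{\sqrt{194}} = \sqrt{39} \frac{\sqrt{194}}{194} = \frac{\sqrt{7566}}{194}$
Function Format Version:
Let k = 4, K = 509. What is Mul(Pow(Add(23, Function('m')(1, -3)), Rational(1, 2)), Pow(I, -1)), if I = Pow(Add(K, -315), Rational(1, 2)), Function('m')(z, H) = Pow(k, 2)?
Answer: Mul(Rational(1, 194), Pow(7566, Rational(1, 2))) ≈ 0.44836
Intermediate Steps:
Function('m')(z, H) = 16 (Function('m')(z, H) = Pow(4, 2) = 16)
I = Pow(194, Rational(1, 2)) (I = Pow(Add(509, -315), Rational(1, 2)) = Pow(194, Rational(1, 2)) ≈ 13.928)
Mul(Pow(Add(23, Function('m')(1, -3)), Rational(1, 2)), Pow(I, -1)) = Mul(Pow(Add(23, 16), Rational(1, 2)), Pow(Pow(194, Rational(1, 2)), -1)) = Mul(Pow(39, Rational(1, 2)), Mul(Rational(1, 194), Pow(194, Rational(1, 2)))) = Mul(Rational(1, 194), Pow(7566, Rational(1, 2)))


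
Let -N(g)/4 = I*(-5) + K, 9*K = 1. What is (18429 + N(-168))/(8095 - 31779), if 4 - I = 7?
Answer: -165317/213156 ≈ -0.77557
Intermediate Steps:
I = -3 (I = 4 - 1*7 = 4 - 7 = -3)
K = 1/9 (K = (1/9)*1 = 1/9 ≈ 0.11111)
N(g) = -544/9 (N(g) = -4*(-3*(-5) + 1/9) = -4*(15 + 1/9) = -4*136/9 = -544/9)
(18429 + N(-168))/(8095 - 31779) = (18429 - 544/9)/(8095 - 31779) = (165317/9)/(-23684) = (165317/9)*(-1/23684) = -165317/213156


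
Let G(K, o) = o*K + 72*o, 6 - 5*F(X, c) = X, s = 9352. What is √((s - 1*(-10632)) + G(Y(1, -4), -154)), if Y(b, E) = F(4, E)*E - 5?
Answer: √247810/5 ≈ 99.561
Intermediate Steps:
F(X, c) = 6/5 - X/5
Y(b, E) = -5 + 2*E/5 (Y(b, E) = (6/5 - ⅕*4)*E - 5 = (6/5 - ⅘)*E - 5 = 2*E/5 - 5 = -5 + 2*E/5)
G(K, o) = 72*o + K*o (G(K, o) = K*o + 72*o = 72*o + K*o)
√((s - 1*(-10632)) + G(Y(1, -4), -154)) = √((9352 - 1*(-10632)) - 154*(72 + (-5 + (⅖)*(-4)))) = √((9352 + 10632) - 154*(72 + (-5 - 8/5))) = √(19984 - 154*(72 - 33/5)) = √(19984 - 154*327/5) = √(19984 - 50358/5) = √(49562/5) = √247810/5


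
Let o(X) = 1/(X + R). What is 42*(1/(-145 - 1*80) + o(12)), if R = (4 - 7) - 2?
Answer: 436/75 ≈ 5.8133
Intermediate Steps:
R = -5 (R = -3 - 2 = -5)
o(X) = 1/(-5 + X) (o(X) = 1/(X - 5) = 1/(-5 + X))
42*(1/(-145 - 1*80) + o(12)) = 42*(1/(-145 - 1*80) + 1/(-5 + 12)) = 42*(1/(-145 - 80) + 1/7) = 42*(1/(-225) + ⅐) = 42*(-1/225 + ⅐) = 42*(218/1575) = 436/75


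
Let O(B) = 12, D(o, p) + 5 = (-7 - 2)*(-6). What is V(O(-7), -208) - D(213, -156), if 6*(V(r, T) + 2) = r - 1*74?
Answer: -184/3 ≈ -61.333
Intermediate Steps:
D(o, p) = 49 (D(o, p) = -5 + (-7 - 2)*(-6) = -5 - 9*(-6) = -5 + 54 = 49)
V(r, T) = -43/3 + r/6 (V(r, T) = -2 + (r - 1*74)/6 = -2 + (r - 74)/6 = -2 + (-74 + r)/6 = -2 + (-37/3 + r/6) = -43/3 + r/6)
V(O(-7), -208) - D(213, -156) = (-43/3 + (⅙)*12) - 1*49 = (-43/3 + 2) - 49 = -37/3 - 49 = -184/3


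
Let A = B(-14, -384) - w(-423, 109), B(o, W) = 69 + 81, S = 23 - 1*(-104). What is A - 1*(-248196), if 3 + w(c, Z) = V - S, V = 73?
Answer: 248403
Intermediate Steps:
S = 127 (S = 23 + 104 = 127)
B(o, W) = 150
w(c, Z) = -57 (w(c, Z) = -3 + (73 - 1*127) = -3 + (73 - 127) = -3 - 54 = -57)
A = 207 (A = 150 - 1*(-57) = 150 + 57 = 207)
A - 1*(-248196) = 207 - 1*(-248196) = 207 + 248196 = 248403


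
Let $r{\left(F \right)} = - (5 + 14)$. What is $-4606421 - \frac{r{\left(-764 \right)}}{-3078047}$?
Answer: $- \frac{14178780339806}{3078047} \approx -4.6064 \cdot 10^{6}$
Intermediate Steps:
$r{\left(F \right)} = -19$ ($r{\left(F \right)} = \left(-1\right) 19 = -19$)
$-4606421 - \frac{r{\left(-764 \right)}}{-3078047} = -4606421 - - \frac{19}{-3078047} = -4606421 - \left(-19\right) \left(- \frac{1}{3078047}\right) = -4606421 - \frac{19}{3078047} = - \frac{14178780339806}{3078047}$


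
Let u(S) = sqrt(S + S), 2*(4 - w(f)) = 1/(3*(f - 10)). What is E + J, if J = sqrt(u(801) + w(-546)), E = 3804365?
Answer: 3804365 + sqrt(11129730 + 8346672*sqrt(178))/1668 ≈ 3.8044e+6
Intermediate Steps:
w(f) = 4 - 1/(2*(-30 + 3*f)) (w(f) = 4 - 1/(3*(f - 10))/2 = 4 - 1/(3*(-10 + f))/2 = 4 - 1/(2*(-30 + 3*f)))
u(S) = sqrt(2)*sqrt(S) (u(S) = sqrt(2*S) = sqrt(2)*sqrt(S))
J = sqrt(13345/3336 + 3*sqrt(178)) (J = sqrt(sqrt(2)*sqrt(801) + (-241 + 24*(-546))/(6*(-10 - 546))) = sqrt(sqrt(2)*(3*sqrt(89)) + (1/6)*(-241 - 13104)/(-556)) = sqrt(3*sqrt(178) + (1/6)*(-1/556)*(-13345)) = sqrt(3*sqrt(178) + 13345/3336) = sqrt(13345/3336 + 3*sqrt(178)) ≈ 6.6352)
E + J = 3804365 + sqrt(11129730 + 8346672*sqrt(178))/1668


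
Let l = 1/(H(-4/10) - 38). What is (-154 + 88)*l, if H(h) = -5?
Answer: 66/43 ≈ 1.5349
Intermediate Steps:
l = -1/43 (l = 1/(-5 - 38) = 1/(-43) = -1/43 ≈ -0.023256)
(-154 + 88)*l = (-154 + 88)*(-1/43) = -66*(-1/43) = 66/43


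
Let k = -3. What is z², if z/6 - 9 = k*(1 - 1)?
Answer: 2916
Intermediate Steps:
z = 54 (z = 54 + 6*(-3*(1 - 1)) = 54 + 6*(-3*0) = 54 + 6*0 = 54 + 0 = 54)
z² = 54² = 2916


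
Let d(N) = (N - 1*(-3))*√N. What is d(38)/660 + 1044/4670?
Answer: 522/2335 + 41*√38/660 ≈ 0.60650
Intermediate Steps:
d(N) = √N*(3 + N) (d(N) = (N + 3)*√N = (3 + N)*√N = √N*(3 + N))
d(38)/660 + 1044/4670 = (√38*(3 + 38))/660 + 1044/4670 = (√38*41)*(1/660) + 1044*(1/4670) = (41*√38)*(1/660) + 522/2335 = 41*√38/660 + 522/2335 = 522/2335 + 41*√38/660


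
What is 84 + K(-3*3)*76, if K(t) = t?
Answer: -600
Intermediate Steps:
84 + K(-3*3)*76 = 84 - 3*3*76 = 84 - 9*76 = 84 - 684 = -600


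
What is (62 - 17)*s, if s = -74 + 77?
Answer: 135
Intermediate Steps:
s = 3
(62 - 17)*s = (62 - 17)*3 = 45*3 = 135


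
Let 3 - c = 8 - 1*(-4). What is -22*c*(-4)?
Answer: -792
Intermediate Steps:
c = -9 (c = 3 - (8 - 1*(-4)) = 3 - (8 + 4) = 3 - 1*12 = 3 - 12 = -9)
-22*c*(-4) = -22*(-9)*(-4) = 198*(-4) = -792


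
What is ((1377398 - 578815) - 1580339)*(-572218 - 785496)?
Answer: 1061401065784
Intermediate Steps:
((1377398 - 578815) - 1580339)*(-572218 - 785496) = (798583 - 1580339)*(-1357714) = -781756*(-1357714) = 1061401065784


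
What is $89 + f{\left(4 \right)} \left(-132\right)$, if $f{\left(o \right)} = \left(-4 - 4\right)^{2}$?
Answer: $-8359$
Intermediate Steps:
$f{\left(o \right)} = 64$ ($f{\left(o \right)} = \left(-8\right)^{2} = 64$)
$89 + f{\left(4 \right)} \left(-132\right) = 89 + 64 \left(-132\right) = 89 - 8448 = -8359$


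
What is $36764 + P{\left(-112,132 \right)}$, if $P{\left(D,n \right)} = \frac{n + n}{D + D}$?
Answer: $\frac{1029359}{28} \approx 36763.0$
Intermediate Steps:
$P{\left(D,n \right)} = \frac{n}{D}$ ($P{\left(D,n \right)} = \frac{2 n}{2 D} = 2 n \frac{1}{2 D} = \frac{n}{D}$)
$36764 + P{\left(-112,132 \right)} = 36764 + \frac{132}{-112} = 36764 + 132 \left(- \frac{1}{112}\right) = 36764 - \frac{33}{28} = \frac{1029359}{28}$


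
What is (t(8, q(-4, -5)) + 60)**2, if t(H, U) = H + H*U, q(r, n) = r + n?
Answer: 16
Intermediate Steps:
q(r, n) = n + r
(t(8, q(-4, -5)) + 60)**2 = (8*(1 + (-5 - 4)) + 60)**2 = (8*(1 - 9) + 60)**2 = (8*(-8) + 60)**2 = (-64 + 60)**2 = (-4)**2 = 16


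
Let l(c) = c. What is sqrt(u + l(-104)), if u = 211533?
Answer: sqrt(211429) ≈ 459.81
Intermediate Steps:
sqrt(u + l(-104)) = sqrt(211533 - 104) = sqrt(211429)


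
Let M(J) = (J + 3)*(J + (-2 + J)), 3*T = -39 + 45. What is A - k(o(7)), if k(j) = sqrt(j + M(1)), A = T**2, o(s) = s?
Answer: 4 - sqrt(7) ≈ 1.3542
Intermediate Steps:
T = 2 (T = (-39 + 45)/3 = (1/3)*6 = 2)
M(J) = (-2 + 2*J)*(3 + J) (M(J) = (3 + J)*(-2 + 2*J) = (-2 + 2*J)*(3 + J))
A = 4 (A = 2**2 = 4)
k(j) = sqrt(j) (k(j) = sqrt(j + (-6 + 2*1**2 + 4*1)) = sqrt(j + (-6 + 2*1 + 4)) = sqrt(j + (-6 + 2 + 4)) = sqrt(j + 0) = sqrt(j))
A - k(o(7)) = 4 - sqrt(7)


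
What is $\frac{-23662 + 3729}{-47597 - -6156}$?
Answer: $\frac{19933}{41441} \approx 0.481$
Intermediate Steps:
$\frac{-23662 + 3729}{-47597 - -6156} = - \frac{19933}{-47597 + 6156} = - \frac{19933}{-41441} = \left(-19933\right) \left(- \frac{1}{41441}\right) = \frac{19933}{41441}$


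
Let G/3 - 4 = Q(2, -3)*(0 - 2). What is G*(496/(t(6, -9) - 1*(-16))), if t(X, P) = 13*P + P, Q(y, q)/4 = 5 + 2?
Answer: 38688/55 ≈ 703.42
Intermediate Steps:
Q(y, q) = 28 (Q(y, q) = 4*(5 + 2) = 4*7 = 28)
t(X, P) = 14*P
G = -156 (G = 12 + 3*(28*(0 - 2)) = 12 + 3*(28*(-2)) = 12 + 3*(-56) = 12 - 168 = -156)
G*(496/(t(6, -9) - 1*(-16))) = -77376/(14*(-9) - 1*(-16)) = -77376/(-126 + 16) = -77376/(-110) = -77376*(-1)/110 = -156*(-248/55) = 38688/55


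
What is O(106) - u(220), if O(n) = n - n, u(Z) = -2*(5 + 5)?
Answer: 20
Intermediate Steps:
u(Z) = -20 (u(Z) = -2*10 = -20)
O(n) = 0
O(106) - u(220) = 0 - 1*(-20) = 0 + 20 = 20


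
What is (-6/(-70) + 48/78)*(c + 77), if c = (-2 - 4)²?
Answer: 36047/455 ≈ 79.224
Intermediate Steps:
c = 36 (c = (-6)² = 36)
(-6/(-70) + 48/78)*(c + 77) = (-6/(-70) + 48/78)*(36 + 77) = (-6*(-1/70) + 48*(1/78))*113 = (3/35 + 8/13)*113 = (319/455)*113 = 36047/455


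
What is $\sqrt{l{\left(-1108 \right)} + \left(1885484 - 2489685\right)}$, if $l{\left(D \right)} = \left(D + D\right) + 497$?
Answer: $4 i \sqrt{37870} \approx 778.41 i$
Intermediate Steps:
$l{\left(D \right)} = 497 + 2 D$ ($l{\left(D \right)} = 2 D + 497 = 497 + 2 D$)
$\sqrt{l{\left(-1108 \right)} + \left(1885484 - 2489685\right)} = \sqrt{\left(497 + 2 \left(-1108\right)\right) + \left(1885484 - 2489685\right)} = \sqrt{\left(497 - 2216\right) - 604201} = \sqrt{-1719 - 604201} = \sqrt{-605920} = 4 i \sqrt{37870}$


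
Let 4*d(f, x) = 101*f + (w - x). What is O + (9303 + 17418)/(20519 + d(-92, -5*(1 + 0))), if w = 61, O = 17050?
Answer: 621099692/36425 ≈ 17051.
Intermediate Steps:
d(f, x) = 61/4 - x/4 + 101*f/4 (d(f, x) = (101*f + (61 - x))/4 = (61 - x + 101*f)/4 = 61/4 - x/4 + 101*f/4)
O + (9303 + 17418)/(20519 + d(-92, -5*(1 + 0))) = 17050 + (9303 + 17418)/(20519 + (61/4 - (-5)*(1 + 0)/4 + (101/4)*(-92))) = 17050 + 26721/(20519 + (61/4 - (-5)/4 - 2323)) = 17050 + 26721/(20519 + (61/4 - ¼*(-5) - 2323)) = 17050 + 26721/(20519 + (61/4 + 5/4 - 2323)) = 17050 + 26721/(20519 - 4613/2) = 17050 + 26721/(36425/2) = 17050 + 26721*(2/36425) = 17050 + 53442/36425 = 621099692/36425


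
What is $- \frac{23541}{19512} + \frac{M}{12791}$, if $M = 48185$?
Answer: $\frac{213024263}{83192664} \approx 2.5606$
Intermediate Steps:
$- \frac{23541}{19512} + \frac{M}{12791} = - \frac{23541}{19512} + \frac{48185}{12791} = \left(-23541\right) \frac{1}{19512} + 48185 \cdot \frac{1}{12791} = - \frac{7847}{6504} + \frac{48185}{12791} = \frac{213024263}{83192664}$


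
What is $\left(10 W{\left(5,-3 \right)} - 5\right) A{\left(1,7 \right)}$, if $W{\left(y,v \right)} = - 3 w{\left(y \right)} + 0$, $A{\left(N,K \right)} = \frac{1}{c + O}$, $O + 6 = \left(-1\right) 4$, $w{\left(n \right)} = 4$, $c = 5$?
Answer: $25$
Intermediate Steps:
$O = -10$ ($O = -6 - 4 = -10$)
$A{\left(N,K \right)} = - \frac{1}{5}$ ($A{\left(N,K \right)} = \frac{1}{5 - 10} = \frac{1}{-5} = - \frac{1}{5}$)
$W{\left(y,v \right)} = -12$ ($W{\left(y,v \right)} = \left(-3\right) 4 + 0 = -12 + 0 = -12$)
$\left(10 W{\left(5,-3 \right)} - 5\right) A{\left(1,7 \right)} = \left(10 \left(-12\right) - 5\right) \left(- \frac{1}{5}\right) = \left(-120 - 5\right) \left(- \frac{1}{5}\right) = \left(-125\right) \left(- \frac{1}{5}\right) = 25$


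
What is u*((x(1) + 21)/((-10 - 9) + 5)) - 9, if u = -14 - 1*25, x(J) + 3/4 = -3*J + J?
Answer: 2343/56 ≈ 41.839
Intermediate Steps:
x(J) = -¾ - 2*J (x(J) = -¾ + (-3*J + J) = -¾ - 2*J)
u = -39 (u = -14 - 25 = -39)
u*((x(1) + 21)/((-10 - 9) + 5)) - 9 = -39*((-¾ - 2*1) + 21)/((-10 - 9) + 5) - 9 = -39*((-¾ - 2) + 21)/(-19 + 5) - 9 = -39*(-11/4 + 21)/(-14) - 9 = -2847*(-1)/(4*14) - 9 = -39*(-73/56) - 9 = 2847/56 - 9 = 2343/56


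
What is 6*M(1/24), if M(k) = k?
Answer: ¼ ≈ 0.25000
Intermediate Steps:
6*M(1/24) = 6/24 = 6*(1/24) = ¼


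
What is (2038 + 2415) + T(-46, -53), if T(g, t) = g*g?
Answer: 6569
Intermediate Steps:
T(g, t) = g**2
(2038 + 2415) + T(-46, -53) = (2038 + 2415) + (-46)**2 = 4453 + 2116 = 6569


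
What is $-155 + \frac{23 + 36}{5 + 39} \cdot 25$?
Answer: $- \frac{5345}{44} \approx -121.48$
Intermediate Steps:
$-155 + \frac{23 + 36}{5 + 39} \cdot 25 = -155 + \frac{59}{44} \cdot 25 = -155 + \frac{1475}{44} = - \frac{5345}{44}$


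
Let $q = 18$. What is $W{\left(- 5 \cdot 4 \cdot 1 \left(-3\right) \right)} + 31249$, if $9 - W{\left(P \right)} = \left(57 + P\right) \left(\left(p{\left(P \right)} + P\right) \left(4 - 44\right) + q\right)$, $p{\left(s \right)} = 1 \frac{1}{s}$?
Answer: $310030$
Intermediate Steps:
$p{\left(s \right)} = \frac{1}{s}$
$W{\left(P \right)} = 9 - \left(57 + P\right) \left(18 - 40 P - \frac{40}{P}\right)$ ($W{\left(P \right)} = 9 - \left(57 + P\right) \left(\left(\frac{1}{P} + P\right) \left(4 - 44\right) + 18\right) = 9 - \left(57 + P\right) \left(\left(P + \frac{1}{P}\right) \left(-40\right) + 18\right) = 9 - \left(57 + P\right) \left(\left(- 40 P - \frac{40}{P}\right) + 18\right) = 9 - \left(57 + P\right) \left(18 - 40 P - \frac{40}{P}\right)$)
$W{\left(- 5 \cdot 4 \cdot 1 \left(-3\right) \right)} + 31249 = \left(-977 + 40 \left(- 5 \cdot 4 \cdot 1 \left(-3\right)\right)^{2} + 2262 - 5 \cdot 4 \cdot 1 \left(-3\right) + \frac{2280}{- 5 \cdot 4 \cdot 1 \left(-3\right)}\right) + 31249 = \left(-977 + 40 \left(\left(-5\right) 4 \left(-3\right)\right)^{2} + 2262 \left(-5\right) 4 \left(-3\right) + \frac{2280}{\left(-5\right) 4 \left(-3\right)}\right) + 31249 = \left(-977 + 40 \left(\left(-20\right) \left(-3\right)\right)^{2} + 2262 \left(\left(-20\right) \left(-3\right)\right) + \frac{2280}{\left(-20\right) \left(-3\right)}\right) + 31249 = \left(-977 + 40 \cdot 60^{2} + 2262 \cdot 60 + \frac{2280}{60}\right) + 31249 = \left(-977 + 40 \cdot 3600 + 135720 + 2280 \cdot \frac{1}{60}\right) + 31249 = \left(-977 + 144000 + 135720 + 38\right) + 31249 = 278781 + 31249 = 310030$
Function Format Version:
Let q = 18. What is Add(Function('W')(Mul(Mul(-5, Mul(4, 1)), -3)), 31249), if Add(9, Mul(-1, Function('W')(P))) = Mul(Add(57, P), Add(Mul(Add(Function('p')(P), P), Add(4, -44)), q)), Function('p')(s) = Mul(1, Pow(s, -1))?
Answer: 310030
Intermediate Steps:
Function('p')(s) = Pow(s, -1)
Function('W')(P) = Add(9, Mul(-1, Add(57, P), Add(18, Mul(-40, P), Mul(-40, Pow(P, -1))))) (Function('W')(P) = Add(9, Mul(-1, Mul(Add(57, P), Add(Mul(Add(Pow(P, -1), P), Add(4, -44)), 18)))) = Add(9, Mul(-1, Mul(Add(57, P), Add(Mul(Add(P, Pow(P, -1)), -40), 18)))) = Add(9, Mul(-1, Mul(Add(57, P), Add(Add(Mul(-40, P), Mul(-40, Pow(P, -1))), 18)))) = Add(9, Mul(-1, Mul(Add(57, P), Add(18, Mul(-40, P), Mul(-40, Pow(P, -1)))))) = Add(9, Mul(-1, Add(57, P), Add(18, Mul(-40, P), Mul(-40, Pow(P, -1))))))
Add(Function('W')(Mul(Mul(-5, Mul(4, 1)), -3)), 31249) = Add(Add(-977, Mul(40, Pow(Mul(Mul(-5, Mul(4, 1)), -3), 2)), Mul(2262, Mul(Mul(-5, Mul(4, 1)), -3)), Mul(2280, Pow(Mul(Mul(-5, Mul(4, 1)), -3), -1))), 31249) = Add(Add(-977, Mul(40, Pow(Mul(Mul(-5, 4), -3), 2)), Mul(2262, Mul(Mul(-5, 4), -3)), Mul(2280, Pow(Mul(Mul(-5, 4), -3), -1))), 31249) = Add(Add(-977, Mul(40, Pow(Mul(-20, -3), 2)), Mul(2262, Mul(-20, -3)), Mul(2280, Pow(Mul(-20, -3), -1))), 31249) = Add(Add(-977, Mul(40, Pow(60, 2)), Mul(2262, 60), Mul(2280, Pow(60, -1))), 31249) = Add(Add(-977, Mul(40, 3600), 135720, Mul(2280, Rational(1, 60))), 31249) = Add(Add(-977, 144000, 135720, 38), 31249) = Add(278781, 31249) = 310030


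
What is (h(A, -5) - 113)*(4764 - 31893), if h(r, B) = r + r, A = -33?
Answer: 4856091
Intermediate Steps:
h(r, B) = 2*r
(h(A, -5) - 113)*(4764 - 31893) = (2*(-33) - 113)*(4764 - 31893) = (-66 - 113)*(-27129) = -179*(-27129) = 4856091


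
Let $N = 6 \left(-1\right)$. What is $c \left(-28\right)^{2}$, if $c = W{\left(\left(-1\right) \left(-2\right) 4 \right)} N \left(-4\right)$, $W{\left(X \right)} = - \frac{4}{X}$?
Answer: $-9408$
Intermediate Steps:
$N = -6$
$c = -12$ ($c = - \frac{4}{\left(-1\right) \left(-2\right) 4} \left(-6\right) \left(-4\right) = - \frac{4}{2 \cdot 4} \left(-6\right) \left(-4\right) = - \frac{4}{8} \left(-6\right) \left(-4\right) = \left(-4\right) \frac{1}{8} \left(-6\right) \left(-4\right) = \left(- \frac{1}{2}\right) \left(-6\right) \left(-4\right) = 3 \left(-4\right) = -12$)
$c \left(-28\right)^{2} = - 12 \left(-28\right)^{2} = \left(-12\right) 784 = -9408$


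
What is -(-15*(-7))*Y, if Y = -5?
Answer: 525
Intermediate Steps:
-(-15*(-7))*Y = -(-15*(-7))*(-5) = -105*(-5) = -1*(-525) = 525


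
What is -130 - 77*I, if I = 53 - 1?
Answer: -4134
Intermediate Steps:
I = 52
-130 - 77*I = -130 - 77*52 = -130 - 4004 = -4134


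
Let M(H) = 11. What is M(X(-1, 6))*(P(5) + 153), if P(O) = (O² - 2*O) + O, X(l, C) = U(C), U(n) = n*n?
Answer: 1903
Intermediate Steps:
U(n) = n²
X(l, C) = C²
P(O) = O² - O
M(X(-1, 6))*(P(5) + 153) = 11*(5*(-1 + 5) + 153) = 11*(5*4 + 153) = 11*(20 + 153) = 11*173 = 1903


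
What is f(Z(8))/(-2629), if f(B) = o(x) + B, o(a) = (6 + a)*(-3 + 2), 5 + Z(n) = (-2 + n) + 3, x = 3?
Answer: 5/2629 ≈ 0.0019019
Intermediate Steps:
Z(n) = -4 + n (Z(n) = -5 + ((-2 + n) + 3) = -5 + (1 + n) = -4 + n)
o(a) = -6 - a (o(a) = (6 + a)*(-1) = -6 - a)
f(B) = -9 + B (f(B) = (-6 - 1*3) + B = (-6 - 3) + B = -9 + B)
f(Z(8))/(-2629) = (-9 + (-4 + 8))/(-2629) = (-9 + 4)*(-1/2629) = -5*(-1/2629) = 5/2629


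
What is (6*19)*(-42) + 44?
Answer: -4744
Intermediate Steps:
(6*19)*(-42) + 44 = 114*(-42) + 44 = -4788 + 44 = -4744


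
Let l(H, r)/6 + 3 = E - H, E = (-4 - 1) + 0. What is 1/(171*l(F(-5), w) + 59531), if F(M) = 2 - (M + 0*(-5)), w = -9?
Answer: 1/44141 ≈ 2.2655e-5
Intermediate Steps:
E = -5 (E = -5 + 0 = -5)
F(M) = 2 - M (F(M) = 2 - (M + 0) = 2 - M)
l(H, r) = -48 - 6*H (l(H, r) = -18 + 6*(-5 - H) = -18 + (-30 - 6*H) = -48 - 6*H)
1/(171*l(F(-5), w) + 59531) = 1/(171*(-48 - 6*(2 - 1*(-5))) + 59531) = 1/(171*(-48 - 6*(2 + 5)) + 59531) = 1/(171*(-48 - 6*7) + 59531) = 1/(171*(-48 - 42) + 59531) = 1/(171*(-90) + 59531) = 1/(-15390 + 59531) = 1/44141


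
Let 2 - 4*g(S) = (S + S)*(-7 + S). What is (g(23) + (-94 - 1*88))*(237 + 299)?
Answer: -195908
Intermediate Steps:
g(S) = ½ - S*(-7 + S)/2 (g(S) = ½ - (S + S)*(-7 + S)/4 = ½ - 2*S*(-7 + S)/4 = ½ - S*(-7 + S)/2)
(g(23) + (-94 - 1*88))*(237 + 299) = ((½ - ½*23² + (7/2)*23) + (-94 - 1*88))*(237 + 299) = ((½ - ½*529 + 161/2) + (-94 - 88))*536 = ((½ - 529/2 + 161/2) - 182)*536 = (-367/2 - 182)*536 = -731/2*536 = -195908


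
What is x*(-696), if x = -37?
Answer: 25752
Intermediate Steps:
x*(-696) = -37*(-696) = 25752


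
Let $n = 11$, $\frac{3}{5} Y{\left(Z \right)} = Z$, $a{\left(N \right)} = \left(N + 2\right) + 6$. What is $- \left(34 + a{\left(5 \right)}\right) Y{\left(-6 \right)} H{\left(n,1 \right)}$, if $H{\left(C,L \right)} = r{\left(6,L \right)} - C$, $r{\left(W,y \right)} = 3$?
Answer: $-3760$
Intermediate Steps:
$a{\left(N \right)} = 8 + N$ ($a{\left(N \right)} = \left(2 + N\right) + 6 = 8 + N$)
$Y{\left(Z \right)} = \frac{5 Z}{3}$
$H{\left(C,L \right)} = 3 - C$
$- \left(34 + a{\left(5 \right)}\right) Y{\left(-6 \right)} H{\left(n,1 \right)} = - \left(34 + \left(8 + 5\right)\right) \frac{5}{3} \left(-6\right) \left(3 - 11\right) = - \left(34 + 13\right) \left(-10\right) \left(3 - 11\right) = - 47 \left(-10\right) \left(-8\right) = - \left(-470\right) \left(-8\right) = \left(-1\right) 3760 = -3760$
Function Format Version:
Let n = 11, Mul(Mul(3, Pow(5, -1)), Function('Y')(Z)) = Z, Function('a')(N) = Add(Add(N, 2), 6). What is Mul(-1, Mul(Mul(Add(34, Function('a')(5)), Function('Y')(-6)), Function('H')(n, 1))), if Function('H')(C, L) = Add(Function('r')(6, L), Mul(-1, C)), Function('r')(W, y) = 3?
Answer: -3760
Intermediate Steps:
Function('a')(N) = Add(8, N) (Function('a')(N) = Add(Add(2, N), 6) = Add(8, N))
Function('Y')(Z) = Mul(Rational(5, 3), Z)
Function('H')(C, L) = Add(3, Mul(-1, C))
Mul(-1, Mul(Mul(Add(34, Function('a')(5)), Function('Y')(-6)), Function('H')(n, 1))) = Mul(-1, Mul(Mul(Add(34, Add(8, 5)), Mul(Rational(5, 3), -6)), Add(3, Mul(-1, 11)))) = Mul(-1, Mul(Mul(Add(34, 13), -10), Add(3, -11))) = Mul(-1, Mul(Mul(47, -10), -8)) = Mul(-1, Mul(-470, -8)) = Mul(-1, 3760) = -3760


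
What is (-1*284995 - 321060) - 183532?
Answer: -789587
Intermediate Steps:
(-1*284995 - 321060) - 183532 = (-284995 - 321060) - 183532 = -606055 - 183532 = -789587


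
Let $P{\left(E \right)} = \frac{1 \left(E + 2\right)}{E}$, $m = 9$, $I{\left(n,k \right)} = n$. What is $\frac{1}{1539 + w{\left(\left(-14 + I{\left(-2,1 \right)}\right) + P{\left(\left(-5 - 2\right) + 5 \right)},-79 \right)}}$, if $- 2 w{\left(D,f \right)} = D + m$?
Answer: $\frac{2}{3085} \approx 0.0006483$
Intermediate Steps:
$P{\left(E \right)} = \frac{2 + E}{E}$ ($P{\left(E \right)} = \frac{1 \left(2 + E\right)}{E} = \frac{2 + E}{E}$)
$w{\left(D,f \right)} = - \frac{9}{2} - \frac{D}{2}$ ($w{\left(D,f \right)} = - \frac{D + 9}{2} = - \frac{9 + D}{2} = - \frac{9}{2} - \frac{D}{2}$)
$\frac{1}{1539 + w{\left(\left(-14 + I{\left(-2,1 \right)}\right) + P{\left(\left(-5 - 2\right) + 5 \right)},-79 \right)}} = \frac{1}{1539 - \left(\frac{9}{2} + \frac{\left(-14 - 2\right) + \frac{2 + \left(\left(-5 - 2\right) + 5\right)}{\left(-5 - 2\right) + 5}}{2}\right)} = \frac{1}{1539 - \left(\frac{9}{2} + \frac{-16 + \frac{2 + \left(-7 + 5\right)}{-7 + 5}}{2}\right)} = \frac{1}{1539 - \left(\frac{9}{2} + \frac{-16 + \frac{2 - 2}{-2}}{2}\right)} = \frac{1}{1539 - \left(\frac{9}{2} + \frac{-16 - 0}{2}\right)} = \frac{1}{1539 - \left(\frac{9}{2} + \frac{-16 + 0}{2}\right)} = \frac{1}{1539 - - \frac{7}{2}} = \frac{1}{1539 + \left(- \frac{9}{2} + 8\right)} = \frac{1}{1539 + \frac{7}{2}} = \frac{1}{\frac{3085}{2}} = \frac{2}{3085}$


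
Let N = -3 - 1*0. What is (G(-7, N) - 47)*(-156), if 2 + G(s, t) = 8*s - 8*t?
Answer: 12636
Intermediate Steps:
N = -3 (N = -3 + 0 = -3)
G(s, t) = -2 - 8*t + 8*s (G(s, t) = -2 + (8*s - 8*t) = -2 + (-8*t + 8*s) = -2 - 8*t + 8*s)
(G(-7, N) - 47)*(-156) = ((-2 - 8*(-3) + 8*(-7)) - 47)*(-156) = ((-2 + 24 - 56) - 47)*(-156) = (-34 - 47)*(-156) = -81*(-156) = 12636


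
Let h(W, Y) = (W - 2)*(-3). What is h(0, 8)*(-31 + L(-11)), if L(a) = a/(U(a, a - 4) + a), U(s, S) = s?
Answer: -183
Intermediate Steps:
h(W, Y) = 6 - 3*W (h(W, Y) = (-2 + W)*(-3) = 6 - 3*W)
L(a) = ½ (L(a) = a/(a + a) = a/((2*a)) = a*(1/(2*a)) = ½)
h(0, 8)*(-31 + L(-11)) = (6 - 3*0)*(-31 + ½) = (6 + 0)*(-61/2) = 6*(-61/2) = -183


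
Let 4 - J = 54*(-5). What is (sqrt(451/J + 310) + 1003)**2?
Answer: (274822 + sqrt(23397134))**2/75076 ≈ 1.0417e+6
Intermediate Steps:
J = 274 (J = 4 - 54*(-5) = 4 - 1*(-270) = 4 + 270 = 274)
(sqrt(451/J + 310) + 1003)**2 = (sqrt(451/274 + 310) + 1003)**2 = (sqrt(85391/274) + 1003)**2 = (sqrt(23397134)/274 + 1003)**2 = (1003 + sqrt(23397134)/274)**2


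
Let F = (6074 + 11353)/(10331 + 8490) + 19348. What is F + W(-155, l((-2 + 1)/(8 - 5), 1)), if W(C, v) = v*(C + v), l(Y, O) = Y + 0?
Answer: 3286265801/169389 ≈ 19401.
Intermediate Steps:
l(Y, O) = Y
F = 364166135/18821 (F = 17427/18821 + 19348 = 364166135/18821 ≈ 19349.)
F + W(-155, l((-2 + 1)/(8 - 5), 1)) = 364166135/18821 + ((-2 + 1)/(8 - 5))*(-155 + (-2 + 1)/(8 - 5)) = 364166135/18821 + (-1/3)*(-155 - 1/3) = 364166135/18821 + (-1*1/3)*(-155 - 1*1/3) = 364166135/18821 - (-155 - 1/3)/3 = 364166135/18821 - 1/3*(-466/3) = 364166135/18821 + 466/9 = 3286265801/169389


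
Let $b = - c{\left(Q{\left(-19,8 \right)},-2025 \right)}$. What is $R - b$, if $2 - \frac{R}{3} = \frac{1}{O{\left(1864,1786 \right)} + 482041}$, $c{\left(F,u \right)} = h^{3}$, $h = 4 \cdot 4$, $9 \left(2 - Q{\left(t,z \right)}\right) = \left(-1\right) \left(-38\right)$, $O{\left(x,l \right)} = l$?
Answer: $\frac{1984658351}{483827} \approx 4102.0$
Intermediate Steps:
$Q{\left(t,z \right)} = - \frac{20}{9}$ ($Q{\left(t,z \right)} = 2 - \frac{\left(-1\right) \left(-38\right)}{9} = 2 - \frac{38}{9} = - \frac{20}{9}$)
$h = 16$
$c{\left(F,u \right)} = 4096$ ($c{\left(F,u \right)} = 16^{3} = 4096$)
$b = -4096$ ($b = \left(-1\right) 4096 = -4096$)
$R = \frac{2902959}{483827}$ ($R = 6 - \frac{3}{1786 + 482041} = 6 - \frac{3}{483827} = \frac{2902959}{483827} \approx 6.0$)
$R - b = \frac{2902959}{483827} - -4096 = \frac{2902959}{483827} + 4096 = \frac{1984658351}{483827}$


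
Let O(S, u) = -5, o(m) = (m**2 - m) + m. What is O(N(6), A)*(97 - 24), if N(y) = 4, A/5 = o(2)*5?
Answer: -365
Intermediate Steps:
o(m) = m**2
A = 100 (A = 5*(2**2*5) = 5*(4*5) = 5*20 = 100)
O(N(6), A)*(97 - 24) = -5*(97 - 24) = -5*73 = -365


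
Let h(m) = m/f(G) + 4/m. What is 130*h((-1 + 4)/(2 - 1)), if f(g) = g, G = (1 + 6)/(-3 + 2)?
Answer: 2470/21 ≈ 117.62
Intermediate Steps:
G = -7 (G = 7/(-1) = 7*(-1) = -7)
h(m) = 4/m - m/7 (h(m) = m/(-7) + 4/m = m*(-1/7) + 4/m = -m/7 + 4/m = 4/m - m/7)
130*h((-1 + 4)/(2 - 1)) = 130*(4/(((-1 + 4)/(2 - 1))) - (-1 + 4)/(7*(2 - 1))) = 130*(4/((3/1)) - 3/(7*1)) = 130*(4/((3*1)) - 3/7) = 130*(4/3 - 1/7*3) = 130*(4*(1/3) - 3/7) = 130*(4/3 - 3/7) = 130*(19/21) = 2470/21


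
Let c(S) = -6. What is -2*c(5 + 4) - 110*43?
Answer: -4718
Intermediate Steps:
-2*c(5 + 4) - 110*43 = -2*(-6) - 110*43 = 12 - 4730 = -4718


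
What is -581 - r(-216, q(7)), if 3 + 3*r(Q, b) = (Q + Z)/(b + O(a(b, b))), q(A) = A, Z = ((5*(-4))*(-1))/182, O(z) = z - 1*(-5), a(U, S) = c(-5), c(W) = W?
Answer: -1088734/1911 ≈ -569.72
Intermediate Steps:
a(U, S) = -5
O(z) = 5 + z (O(z) = z + 5 = 5 + z)
Z = 10/91 (Z = -20*(-1)*(1/182) = 20*(1/182) = 10/91 ≈ 0.10989)
r(Q, b) = -1 + (10/91 + Q)/(3*b) (r(Q, b) = -1 + ((Q + 10/91)/(b + (5 - 5)))/3 = -1 + ((10/91 + Q)/(b + 0))/3 = -1 + ((10/91 + Q)/b)/3 = -1 + (10/91 + Q)/(3*b))
-581 - r(-216, q(7)) = -581 - (10/273 - 1*7 + (1/3)*(-216))/7 = -581 - (10/273 - 7 - 72)/7 = -581 - (-21557)/(7*273) = -581 - 1*(-21557/1911) = -581 + 21557/1911 = -1088734/1911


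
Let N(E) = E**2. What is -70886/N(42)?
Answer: -35443/882 ≈ -40.185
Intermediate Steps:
-70886/N(42) = -70886/(42**2) = -70886/1764 = -70886*1/1764 = -35443/882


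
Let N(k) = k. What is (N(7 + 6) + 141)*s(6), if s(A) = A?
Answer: 924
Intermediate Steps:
(N(7 + 6) + 141)*s(6) = ((7 + 6) + 141)*6 = (13 + 141)*6 = 154*6 = 924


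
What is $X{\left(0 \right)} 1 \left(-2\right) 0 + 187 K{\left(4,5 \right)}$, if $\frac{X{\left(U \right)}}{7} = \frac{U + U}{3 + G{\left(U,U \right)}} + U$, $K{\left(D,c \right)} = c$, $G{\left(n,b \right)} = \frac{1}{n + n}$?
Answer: $935$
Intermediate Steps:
$G{\left(n,b \right)} = \frac{1}{2 n}$
$X{\left(U \right)} = 7 U + \frac{14 U}{3 + \frac{1}{2 U}}$ ($X{\left(U \right)} = 7 \left(\frac{U + U}{3 + \frac{1}{2 U}} + U\right) = 7 \left(\frac{2 U}{3 + \frac{1}{2 U}} + U\right) = 7 \left(U + \frac{2 U}{3 + \frac{1}{2 U}}\right) = 7 U + \frac{14 U}{3 + \frac{1}{2 U}}$)
$X{\left(0 \right)} 1 \left(-2\right) 0 + 187 K{\left(4,5 \right)} = 7 \cdot 0 \frac{1}{1 + 6 \cdot 0} \left(1 + 10 \cdot 0\right) 1 \left(-2\right) 0 + 187 \cdot 5 = 7 \cdot 0 \frac{1}{1 + 0} \left(1 + 0\right) \left(\left(-2\right) 0\right) + 935 = 7 \cdot 0 \cdot 1^{-1} \cdot 1 \cdot 0 + 935 = 7 \cdot 0 \cdot 1 \cdot 1 \cdot 0 + 935 = 0 \cdot 0 + 935 = 0 + 935 = 935$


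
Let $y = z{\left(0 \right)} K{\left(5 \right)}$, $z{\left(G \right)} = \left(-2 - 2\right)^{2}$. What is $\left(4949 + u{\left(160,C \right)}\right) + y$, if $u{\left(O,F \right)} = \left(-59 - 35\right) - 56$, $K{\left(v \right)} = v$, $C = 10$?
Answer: $4879$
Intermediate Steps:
$z{\left(G \right)} = 16$ ($z{\left(G \right)} = \left(-4\right)^{2} = 16$)
$u{\left(O,F \right)} = -150$ ($u{\left(O,F \right)} = -94 - 56 = -150$)
$y = 80$ ($y = 16 \cdot 5 = 80$)
$\left(4949 + u{\left(160,C \right)}\right) + y = \left(4949 - 150\right) + 80 = 4799 + 80 = 4879$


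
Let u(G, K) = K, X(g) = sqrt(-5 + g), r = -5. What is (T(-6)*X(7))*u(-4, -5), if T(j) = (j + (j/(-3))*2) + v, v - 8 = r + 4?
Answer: -25*sqrt(2) ≈ -35.355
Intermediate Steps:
v = 7 (v = 8 + (-5 + 4) = 8 - 1 = 7)
T(j) = 7 + j/3 (T(j) = (j + (j/(-3))*2) + 7 = (j + (j*(-1/3))*2) + 7 = (j - j/3*2) + 7 = (j - 2*j/3) + 7 = j/3 + 7 = 7 + j/3)
(T(-6)*X(7))*u(-4, -5) = ((7 + (1/3)*(-6))*sqrt(-5 + 7))*(-5) = ((7 - 2)*sqrt(2))*(-5) = (5*sqrt(2))*(-5) = -25*sqrt(2)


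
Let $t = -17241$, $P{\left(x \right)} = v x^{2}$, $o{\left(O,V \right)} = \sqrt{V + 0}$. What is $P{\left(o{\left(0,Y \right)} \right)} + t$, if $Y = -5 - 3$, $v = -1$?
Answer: $-17233$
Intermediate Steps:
$Y = -8$
$o{\left(O,V \right)} = \sqrt{V}$
$P{\left(x \right)} = - x^{2}$
$P{\left(o{\left(0,Y \right)} \right)} + t = - \left(\sqrt{-8}\right)^{2} - 17241 = - \left(2 i \sqrt{2}\right)^{2} - 17241 = \left(-1\right) \left(-8\right) - 17241 = 8 - 17241 = -17233$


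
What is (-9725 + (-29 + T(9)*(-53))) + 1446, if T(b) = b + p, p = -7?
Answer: -8414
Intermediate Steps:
T(b) = -7 + b (T(b) = b - 7 = -7 + b)
(-9725 + (-29 + T(9)*(-53))) + 1446 = (-9725 + (-29 + (-7 + 9)*(-53))) + 1446 = (-9725 + (-29 + 2*(-53))) + 1446 = (-9725 + (-29 - 106)) + 1446 = (-9725 - 135) + 1446 = -9860 + 1446 = -8414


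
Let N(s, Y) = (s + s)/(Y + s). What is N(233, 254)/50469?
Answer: 466/24578403 ≈ 1.8960e-5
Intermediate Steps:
N(s, Y) = 2*s/(Y + s) (N(s, Y) = (2*s)/(Y + s) = 2*s/(Y + s))
N(233, 254)/50469 = (2*233/(254 + 233))/50469 = (2*233/487)*(1/50469) = (2*233*(1/487))*(1/50469) = (466/487)*(1/50469) = 466/24578403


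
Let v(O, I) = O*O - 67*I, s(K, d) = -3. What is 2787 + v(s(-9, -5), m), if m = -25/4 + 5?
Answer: 11519/4 ≈ 2879.8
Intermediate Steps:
m = -5/4 (m = -25/4 + 5 = -5/4 ≈ -1.2500)
v(O, I) = O**2 - 67*I
2787 + v(s(-9, -5), m) = 2787 + ((-3)**2 - 67*(-5/4)) = 2787 + (9 + 335/4) = 2787 + 371/4 = 11519/4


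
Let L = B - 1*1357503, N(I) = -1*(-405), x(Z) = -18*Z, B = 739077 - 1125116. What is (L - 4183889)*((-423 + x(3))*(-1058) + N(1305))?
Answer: -2993773502601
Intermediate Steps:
B = -386039
N(I) = 405
L = -1743542 (L = -386039 - 1*1357503 = -386039 - 1357503 = -1743542)
(L - 4183889)*((-423 + x(3))*(-1058) + N(1305)) = (-1743542 - 4183889)*((-423 - 18*3)*(-1058) + 405) = -5927431*((-423 - 54)*(-1058) + 405) = -5927431*(-477*(-1058) + 405) = -5927431*(504666 + 405) = -5927431*505071 = -2993773502601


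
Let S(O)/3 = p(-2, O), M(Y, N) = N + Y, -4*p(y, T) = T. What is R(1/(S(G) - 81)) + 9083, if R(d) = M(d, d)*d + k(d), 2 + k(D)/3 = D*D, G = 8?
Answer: 68703818/7569 ≈ 9077.0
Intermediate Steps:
p(y, T) = -T/4
k(D) = -6 + 3*D² (k(D) = -6 + 3*(D*D) = -6 + 3*D²)
S(O) = -3*O/4 (S(O) = 3*(-O/4) = -3*O/4)
R(d) = -6 + 5*d² (R(d) = (d + d)*d + (-6 + 3*d²) = (2*d)*d + (-6 + 3*d²) = 2*d² + (-6 + 3*d²) = -6 + 5*d²)
R(1/(S(G) - 81)) + 9083 = (-6 + 5*(1/(-¾*8 - 81))²) + 9083 = (-6 + 5*(1/(-6 - 81))²) + 9083 = (-6 + 5*(1/(-87))²) + 9083 = (-6 + 5*(-1/87)²) + 9083 = (-6 + 5*(1/7569)) + 9083 = (-6 + 5/7569) + 9083 = -45409/7569 + 9083 = 68703818/7569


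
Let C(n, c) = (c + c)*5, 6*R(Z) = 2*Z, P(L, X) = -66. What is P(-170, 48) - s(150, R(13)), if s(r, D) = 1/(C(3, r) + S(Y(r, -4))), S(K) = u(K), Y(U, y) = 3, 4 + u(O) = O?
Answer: -98935/1499 ≈ -66.001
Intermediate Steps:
u(O) = -4 + O
S(K) = -4 + K
R(Z) = Z/3 (R(Z) = (2*Z)/6 = Z/3)
C(n, c) = 10*c (C(n, c) = (2*c)*5 = 10*c)
s(r, D) = 1/(-1 + 10*r) (s(r, D) = 1/(10*r + (-4 + 3)) = 1/(10*r - 1) = 1/(-1 + 10*r))
P(-170, 48) - s(150, R(13)) = -66 - 1/(-1 + 10*150) = -66 - 1/(-1 + 1500) = -66 - 1/1499 = -98935/1499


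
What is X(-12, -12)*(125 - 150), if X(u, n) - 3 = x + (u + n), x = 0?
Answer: 525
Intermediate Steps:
X(u, n) = 3 + n + u (X(u, n) = 3 + (0 + (u + n)) = 3 + (0 + (n + u)) = 3 + (n + u) = 3 + n + u)
X(-12, -12)*(125 - 150) = (3 - 12 - 12)*(125 - 150) = -21*(-25) = 525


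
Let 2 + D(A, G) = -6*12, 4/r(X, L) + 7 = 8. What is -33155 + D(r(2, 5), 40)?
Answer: -33229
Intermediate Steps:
r(X, L) = 4 (r(X, L) = 4/(-7 + 8) = 4/1 = 4*1 = 4)
D(A, G) = -74 (D(A, G) = -2 - 6*12 = -2 - 72 = -74)
-33155 + D(r(2, 5), 40) = -33155 - 74 = -33229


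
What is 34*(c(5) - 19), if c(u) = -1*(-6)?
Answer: -442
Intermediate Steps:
c(u) = 6
34*(c(5) - 19) = 34*(6 - 19) = 34*(-13) = -442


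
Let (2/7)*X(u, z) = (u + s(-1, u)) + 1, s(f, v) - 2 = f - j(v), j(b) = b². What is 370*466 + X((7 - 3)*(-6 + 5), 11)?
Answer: 172357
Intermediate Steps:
s(f, v) = 2 + f - v² (s(f, v) = 2 + (f - v²) = 2 + f - v²)
X(u, z) = 7 - 7*u²/2 + 7*u/2 (X(u, z) = 7*((u + (2 - 1 - u²)) + 1)/2 = 7*((u + (1 - u²)) + 1)/2 = 7*((1 + u - u²) + 1)/2 = 7*(2 + u - u²)/2 = 7 - 7*u²/2 + 7*u/2)
370*466 + X((7 - 3)*(-6 + 5), 11) = 370*466 + (7 - 7*(-6 + 5)²*(7 - 3)²/2 + 7*((7 - 3)*(-6 + 5))/2) = 172420 + (7 - 7*(4*(-1))²/2 + 7*(4*(-1))/2) = 172420 + (7 - 7/2*(-4)² + (7/2)*(-4)) = 172420 + (7 - 7/2*16 - 14) = 172420 + (7 - 56 - 14) = 172420 - 63 = 172357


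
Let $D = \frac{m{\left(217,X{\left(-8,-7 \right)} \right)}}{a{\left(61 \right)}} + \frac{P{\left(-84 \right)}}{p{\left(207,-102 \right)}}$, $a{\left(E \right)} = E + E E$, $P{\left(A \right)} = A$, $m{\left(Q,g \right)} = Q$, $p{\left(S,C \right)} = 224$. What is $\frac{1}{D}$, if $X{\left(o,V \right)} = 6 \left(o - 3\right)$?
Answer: $- \frac{488}{155} \approx -3.1484$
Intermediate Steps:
$X{\left(o,V \right)} = -18 + 6 o$ ($X{\left(o,V \right)} = 6 \left(-3 + o\right) = -18 + 6 o$)
$a{\left(E \right)} = E + E^{2}$
$D = - \frac{155}{488}$ ($D = \frac{217}{61 \left(1 + 61\right)} - \frac{84}{224} = \frac{217}{61 \cdot 62} - \frac{3}{8} = \frac{217}{3782} - \frac{3}{8} = 217 \cdot \frac{1}{3782} - \frac{3}{8} = \frac{7}{122} - \frac{3}{8} = - \frac{155}{488} \approx -0.31762$)
$\frac{1}{D} = \frac{1}{- \frac{155}{488}} = - \frac{488}{155}$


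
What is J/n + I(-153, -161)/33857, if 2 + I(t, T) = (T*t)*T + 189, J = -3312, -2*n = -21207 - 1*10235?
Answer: -62457312830/532265897 ≈ -117.34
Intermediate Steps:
n = 15721 (n = -(-21207 - 1*10235)/2 = -(-21207 - 10235)/2 = -½*(-31442) = 15721)
I(t, T) = 187 + t*T² (I(t, T) = -2 + ((T*t)*T + 189) = -2 + (t*T² + 189) = -2 + (189 + t*T²) = 187 + t*T²)
J/n + I(-153, -161)/33857 = -3312/15721 + (187 - 153*(-161)²)/33857 = -3312*1/15721 + (187 - 153*25921)*(1/33857) = -3312/15721 + (187 - 3965913)*(1/33857) = -3312/15721 - 3965726*1/33857 = -3312/15721 - 3965726/33857 = -62457312830/532265897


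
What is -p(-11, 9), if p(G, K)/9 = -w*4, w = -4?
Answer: -144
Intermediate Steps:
p(G, K) = 144 (p(G, K) = 9*(-(-4)*4) = 9*(-1*(-16)) = 9*16 = 144)
-p(-11, 9) = -1*144 = -144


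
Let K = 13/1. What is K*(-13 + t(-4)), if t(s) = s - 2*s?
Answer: -117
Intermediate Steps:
t(s) = -s
K = 13 (K = 13*1 = 13)
K*(-13 + t(-4)) = 13*(-13 - 1*(-4)) = 13*(-13 + 4) = 13*(-9) = -117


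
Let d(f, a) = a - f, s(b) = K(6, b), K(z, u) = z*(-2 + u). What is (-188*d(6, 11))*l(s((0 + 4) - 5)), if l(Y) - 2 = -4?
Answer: 1880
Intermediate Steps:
s(b) = -12 + 6*b (s(b) = 6*(-2 + b) = -12 + 6*b)
l(Y) = -2 (l(Y) = 2 - 4 = -2)
(-188*d(6, 11))*l(s((0 + 4) - 5)) = -188*(11 - 1*6)*(-2) = -188*(11 - 6)*(-2) = -188*5*(-2) = -940*(-2) = 1880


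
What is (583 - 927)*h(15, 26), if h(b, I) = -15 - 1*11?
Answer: 8944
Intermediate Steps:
h(b, I) = -26 (h(b, I) = -15 - 11 = -26)
(583 - 927)*h(15, 26) = (583 - 927)*(-26) = -344*(-26) = 8944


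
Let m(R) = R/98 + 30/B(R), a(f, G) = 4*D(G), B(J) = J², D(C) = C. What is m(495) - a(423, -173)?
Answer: 1115860381/1600830 ≈ 697.05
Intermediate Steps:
a(f, G) = 4*G
m(R) = 30/R² + R/98 (m(R) = R/98 + 30/(R²) = R*(1/98) + 30/R² = R/98 + 30/R² = 30/R² + R/98)
m(495) - a(423, -173) = (30/495² + (1/98)*495) - 4*(-173) = (30*(1/245025) + 495/98) - 1*(-692) = (2/16335 + 495/98) + 692 = 8086021/1600830 + 692 = 1115860381/1600830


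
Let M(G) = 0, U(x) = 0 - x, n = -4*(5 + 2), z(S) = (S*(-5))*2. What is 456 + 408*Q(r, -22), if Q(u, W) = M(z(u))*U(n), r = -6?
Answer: 456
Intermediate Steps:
z(S) = -10*S (z(S) = -5*S*2 = -10*S)
n = -28 (n = -4*7 = -28)
U(x) = -x
Q(u, W) = 0 (Q(u, W) = 0*(-1*(-28)) = 0*28 = 0)
456 + 408*Q(r, -22) = 456 + 408*0 = 456 + 0 = 456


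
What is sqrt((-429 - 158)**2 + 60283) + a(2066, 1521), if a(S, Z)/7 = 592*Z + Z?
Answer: 6313671 + 2*sqrt(101213) ≈ 6.3143e+6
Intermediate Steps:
a(S, Z) = 4151*Z (a(S, Z) = 7*(592*Z + Z) = 7*(593*Z) = 4151*Z)
sqrt((-429 - 158)**2 + 60283) + a(2066, 1521) = sqrt((-429 - 158)**2 + 60283) + 4151*1521 = sqrt((-587)**2 + 60283) + 6313671 = sqrt(344569 + 60283) + 6313671 = sqrt(404852) + 6313671 = 2*sqrt(101213) + 6313671 = 6313671 + 2*sqrt(101213)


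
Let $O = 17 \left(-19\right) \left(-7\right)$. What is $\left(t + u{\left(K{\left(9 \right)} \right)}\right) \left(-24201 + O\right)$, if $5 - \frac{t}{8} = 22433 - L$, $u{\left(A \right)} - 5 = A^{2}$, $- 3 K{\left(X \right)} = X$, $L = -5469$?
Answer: $4896174280$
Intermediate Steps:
$K{\left(X \right)} = - \frac{X}{3}$
$O = 2261$ ($O = \left(-323\right) \left(-7\right) = 2261$)
$u{\left(A \right)} = 5 + A^{2}$
$t = -223176$ ($t = 40 - 8 \left(22433 - -5469\right) = 40 - 8 \left(22433 + 5469\right) = 40 - 223216 = -223176$)
$\left(t + u{\left(K{\left(9 \right)} \right)}\right) \left(-24201 + O\right) = \left(-223176 + \left(5 + \left(\left(- \frac{1}{3}\right) 9\right)^{2}\right)\right) \left(-24201 + 2261\right) = \left(-223176 + \left(5 + \left(-3\right)^{2}\right)\right) \left(-21940\right) = \left(-223176 + \left(5 + 9\right)\right) \left(-21940\right) = \left(-223176 + 14\right) \left(-21940\right) = \left(-223162\right) \left(-21940\right) = 4896174280$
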